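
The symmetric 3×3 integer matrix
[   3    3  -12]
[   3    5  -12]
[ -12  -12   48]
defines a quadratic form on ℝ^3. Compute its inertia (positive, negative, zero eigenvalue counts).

Answer: (2, 0, 1)

Derivation:
step 0: pivot 3 → sign +
step 1: pivot 2 → sign +
step 2: row/col 2 already zero → sign 0
signature = (2, 0, 1)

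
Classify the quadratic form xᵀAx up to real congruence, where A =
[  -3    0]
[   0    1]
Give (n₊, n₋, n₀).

step 0: pivot -3 → sign −
step 1: pivot 1 → sign +
signature = (1, 1, 0)

Answer: (1, 1, 0)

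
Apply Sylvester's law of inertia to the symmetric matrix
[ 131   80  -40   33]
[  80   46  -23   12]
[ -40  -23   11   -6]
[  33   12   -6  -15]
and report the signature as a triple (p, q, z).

Answer: (1, 3, 0)

Derivation:
step 0: pivot 131 → sign +
step 1: pivot -374/131 → sign −
step 2: pivot -1/2 → sign −
step 3: pivot -6/187 → sign −
signature = (1, 3, 0)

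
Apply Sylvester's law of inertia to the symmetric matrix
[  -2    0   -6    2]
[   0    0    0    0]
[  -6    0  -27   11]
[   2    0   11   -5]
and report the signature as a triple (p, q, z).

Answer: (0, 3, 1)

Derivation:
step 0: pivot -2 → sign −
step 1: pivot -9 → sign −
step 2: pivot -2/9 → sign −
step 3: row/col 3 already zero → sign 0
signature = (0, 3, 1)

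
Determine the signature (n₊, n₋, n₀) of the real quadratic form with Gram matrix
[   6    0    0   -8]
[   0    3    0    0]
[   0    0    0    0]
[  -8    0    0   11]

step 0: pivot 6 → sign +
step 1: pivot 3 → sign +
step 2: pivot 1/3 → sign +
step 3: row/col 3 already zero → sign 0
signature = (3, 0, 1)

Answer: (3, 0, 1)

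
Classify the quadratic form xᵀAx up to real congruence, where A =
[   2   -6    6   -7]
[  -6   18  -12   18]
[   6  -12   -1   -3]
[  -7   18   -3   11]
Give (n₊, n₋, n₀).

Answer: (2, 2, 0)

Derivation:
step 0: pivot 2 → sign +
step 1: pivot -19 → sign −
step 2: pivot 36/19 → sign +
step 3: pivot -1/4 → sign −
signature = (2, 2, 0)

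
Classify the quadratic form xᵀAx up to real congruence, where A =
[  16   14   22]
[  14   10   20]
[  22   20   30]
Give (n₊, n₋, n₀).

step 0: pivot 16 → sign +
step 1: pivot -9/4 → sign −
step 2: row/col 2 already zero → sign 0
signature = (1, 1, 1)

Answer: (1, 1, 1)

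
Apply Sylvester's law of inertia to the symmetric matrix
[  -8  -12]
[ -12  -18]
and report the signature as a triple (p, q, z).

Answer: (0, 1, 1)

Derivation:
step 0: pivot -8 → sign −
step 1: row/col 1 already zero → sign 0
signature = (0, 1, 1)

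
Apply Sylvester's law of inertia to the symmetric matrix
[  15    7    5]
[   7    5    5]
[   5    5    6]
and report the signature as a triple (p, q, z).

step 0: pivot 15 → sign +
step 1: pivot 26/15 → sign +
step 2: pivot 3/13 → sign +
signature = (3, 0, 0)

Answer: (3, 0, 0)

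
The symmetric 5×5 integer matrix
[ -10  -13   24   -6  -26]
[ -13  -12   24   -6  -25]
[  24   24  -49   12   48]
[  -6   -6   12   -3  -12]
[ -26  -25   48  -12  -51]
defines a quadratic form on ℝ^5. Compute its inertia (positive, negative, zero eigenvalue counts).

Answer: (2, 3, 0)

Derivation:
step 0: pivot -10 → sign −
step 1: pivot 49/10 → sign +
step 2: pivot -97/49 → sign −
step 3: pivot -3/97 → sign −
step 4: pivot 3 → sign +
signature = (2, 3, 0)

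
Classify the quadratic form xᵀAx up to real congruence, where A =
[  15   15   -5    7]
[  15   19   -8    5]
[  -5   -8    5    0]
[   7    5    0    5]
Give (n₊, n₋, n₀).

step 0: pivot 15 → sign +
step 1: pivot 4 → sign +
step 2: pivot 13/12 → sign +
step 3: pivot 6/65 → sign +
signature = (4, 0, 0)

Answer: (4, 0, 0)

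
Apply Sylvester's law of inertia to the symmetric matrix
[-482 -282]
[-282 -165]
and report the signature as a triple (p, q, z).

Answer: (0, 2, 0)

Derivation:
step 0: pivot -482 → sign −
step 1: pivot -3/241 → sign −
signature = (0, 2, 0)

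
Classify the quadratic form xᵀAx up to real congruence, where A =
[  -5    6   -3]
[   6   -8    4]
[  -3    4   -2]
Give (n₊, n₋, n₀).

Answer: (0, 2, 1)

Derivation:
step 0: pivot -5 → sign −
step 1: pivot -4/5 → sign −
step 2: row/col 2 already zero → sign 0
signature = (0, 2, 1)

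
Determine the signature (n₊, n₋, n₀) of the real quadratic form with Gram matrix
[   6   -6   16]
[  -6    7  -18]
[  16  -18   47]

step 0: pivot 6 → sign +
step 1: pivot 1 → sign +
step 2: pivot 1/3 → sign +
signature = (3, 0, 0)

Answer: (3, 0, 0)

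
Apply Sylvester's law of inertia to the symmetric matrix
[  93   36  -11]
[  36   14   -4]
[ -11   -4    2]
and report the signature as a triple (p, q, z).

Answer: (2, 1, 0)

Derivation:
step 0: pivot 93 → sign +
step 1: pivot 2/31 → sign +
step 2: pivot -1/3 → sign −
signature = (2, 1, 0)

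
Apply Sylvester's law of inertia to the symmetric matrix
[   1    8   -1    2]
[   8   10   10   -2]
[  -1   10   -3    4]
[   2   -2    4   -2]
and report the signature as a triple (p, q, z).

step 0: pivot 1 → sign +
step 1: pivot -54 → sign −
step 2: pivot 2 → sign +
step 3: row/col 3 already zero → sign 0
signature = (2, 1, 1)

Answer: (2, 1, 1)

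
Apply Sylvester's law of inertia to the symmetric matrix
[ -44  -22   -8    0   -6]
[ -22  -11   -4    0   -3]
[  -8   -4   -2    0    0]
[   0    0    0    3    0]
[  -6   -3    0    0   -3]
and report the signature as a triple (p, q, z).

Answer: (1, 2, 2)

Derivation:
step 0: pivot -44 → sign −
step 1: pivot -6/11 → sign −
step 2: pivot 3 → sign +
step 3: row/col 3 already zero → sign 0
step 4: row/col 4 already zero → sign 0
signature = (1, 2, 2)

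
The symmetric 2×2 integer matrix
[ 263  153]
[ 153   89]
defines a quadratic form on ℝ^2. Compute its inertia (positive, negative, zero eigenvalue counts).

step 0: pivot 263 → sign +
step 1: pivot -2/263 → sign −
signature = (1, 1, 0)

Answer: (1, 1, 0)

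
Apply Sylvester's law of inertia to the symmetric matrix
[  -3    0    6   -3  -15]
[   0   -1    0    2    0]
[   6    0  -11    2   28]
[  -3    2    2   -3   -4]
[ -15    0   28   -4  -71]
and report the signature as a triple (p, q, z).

Answer: (2, 3, 0)

Derivation:
step 0: pivot -3 → sign −
step 1: pivot -1 → sign −
step 2: pivot 1 → sign +
step 3: pivot -12 → sign −
step 4: pivot 3/4 → sign +
signature = (2, 3, 0)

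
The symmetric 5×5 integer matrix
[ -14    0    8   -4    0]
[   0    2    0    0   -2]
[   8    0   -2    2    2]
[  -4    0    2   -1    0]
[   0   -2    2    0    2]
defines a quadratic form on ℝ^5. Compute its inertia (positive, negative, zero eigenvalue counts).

step 0: pivot -14 → sign −
step 1: pivot 2 → sign +
step 2: pivot 18/7 → sign +
step 3: pivot 1/9 → sign +
step 4: pivot -2 → sign −
signature = (3, 2, 0)

Answer: (3, 2, 0)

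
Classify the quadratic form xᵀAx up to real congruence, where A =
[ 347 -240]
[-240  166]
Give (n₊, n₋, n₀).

step 0: pivot 347 → sign +
step 1: pivot 2/347 → sign +
signature = (2, 0, 0)

Answer: (2, 0, 0)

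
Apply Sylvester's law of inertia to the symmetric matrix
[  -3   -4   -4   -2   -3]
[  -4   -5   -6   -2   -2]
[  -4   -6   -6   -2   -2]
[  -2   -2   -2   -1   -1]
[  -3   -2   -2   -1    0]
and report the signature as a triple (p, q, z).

Answer: (2, 2, 1)

Derivation:
step 0: pivot -3 → sign −
step 1: pivot 1/3 → sign +
step 2: pivot -2 → sign −
step 3: pivot 1 → sign +
step 4: row/col 4 already zero → sign 0
signature = (2, 2, 1)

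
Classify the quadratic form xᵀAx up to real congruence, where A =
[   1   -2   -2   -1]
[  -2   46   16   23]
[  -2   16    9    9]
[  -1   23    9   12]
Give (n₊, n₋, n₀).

Answer: (3, 1, 0)

Derivation:
step 0: pivot 1 → sign +
step 1: pivot 42 → sign +
step 2: pivot 11/7 → sign +
step 3: pivot -3/22 → sign −
signature = (3, 1, 0)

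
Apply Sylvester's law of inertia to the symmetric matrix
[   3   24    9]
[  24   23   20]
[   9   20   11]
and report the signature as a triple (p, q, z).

Answer: (1, 1, 1)

Derivation:
step 0: pivot 3 → sign +
step 1: pivot -169 → sign −
step 2: row/col 2 already zero → sign 0
signature = (1, 1, 1)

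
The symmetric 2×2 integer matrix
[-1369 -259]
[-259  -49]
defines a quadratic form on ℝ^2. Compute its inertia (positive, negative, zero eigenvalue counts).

step 0: pivot -1369 → sign −
step 1: row/col 1 already zero → sign 0
signature = (0, 1, 1)

Answer: (0, 1, 1)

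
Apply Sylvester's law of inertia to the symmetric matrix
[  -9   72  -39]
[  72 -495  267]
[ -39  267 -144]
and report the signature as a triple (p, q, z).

step 0: pivot -9 → sign −
step 1: pivot 81 → sign +
step 2: row/col 2 already zero → sign 0
signature = (1, 1, 1)

Answer: (1, 1, 1)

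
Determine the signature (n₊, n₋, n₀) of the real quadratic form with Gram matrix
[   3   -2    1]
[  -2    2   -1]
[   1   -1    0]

step 0: pivot 3 → sign +
step 1: pivot 2/3 → sign +
step 2: pivot -1/2 → sign −
signature = (2, 1, 0)

Answer: (2, 1, 0)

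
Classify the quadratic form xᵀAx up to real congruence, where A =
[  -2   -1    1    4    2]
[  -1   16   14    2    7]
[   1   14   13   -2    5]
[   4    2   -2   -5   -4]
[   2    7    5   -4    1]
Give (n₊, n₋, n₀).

step 0: pivot -2 → sign −
step 1: pivot 33/2 → sign +
step 2: pivot 27/11 → sign +
step 3: pivot 3 → sign +
step 4: pivot 1/3 → sign +
signature = (4, 1, 0)

Answer: (4, 1, 0)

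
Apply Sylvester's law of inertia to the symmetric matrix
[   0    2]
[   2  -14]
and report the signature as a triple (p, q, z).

Answer: (1, 1, 0)

Derivation:
step 0: pivot -14 → sign −
step 1: pivot 2/7 → sign +
signature = (1, 1, 0)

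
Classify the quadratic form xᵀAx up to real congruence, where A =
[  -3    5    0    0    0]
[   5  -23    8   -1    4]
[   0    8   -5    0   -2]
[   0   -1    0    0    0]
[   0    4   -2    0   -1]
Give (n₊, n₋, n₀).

Answer: (1, 4, 0)

Derivation:
step 0: pivot -3 → sign −
step 1: pivot -44/3 → sign −
step 2: pivot -7/11 → sign −
step 3: pivot 15/28 → sign +
step 4: pivot -1/5 → sign −
signature = (1, 4, 0)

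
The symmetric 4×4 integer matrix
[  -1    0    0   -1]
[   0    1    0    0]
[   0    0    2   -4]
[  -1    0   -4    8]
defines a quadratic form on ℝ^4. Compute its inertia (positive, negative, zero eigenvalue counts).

step 0: pivot -1 → sign −
step 1: pivot 1 → sign +
step 2: pivot 2 → sign +
step 3: pivot 1 → sign +
signature = (3, 1, 0)

Answer: (3, 1, 0)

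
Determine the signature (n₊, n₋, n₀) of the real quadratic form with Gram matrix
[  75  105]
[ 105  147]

Answer: (1, 0, 1)

Derivation:
step 0: pivot 75 → sign +
step 1: row/col 1 already zero → sign 0
signature = (1, 0, 1)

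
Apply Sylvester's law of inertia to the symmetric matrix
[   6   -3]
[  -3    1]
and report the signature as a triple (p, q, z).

step 0: pivot 6 → sign +
step 1: pivot -1/2 → sign −
signature = (1, 1, 0)

Answer: (1, 1, 0)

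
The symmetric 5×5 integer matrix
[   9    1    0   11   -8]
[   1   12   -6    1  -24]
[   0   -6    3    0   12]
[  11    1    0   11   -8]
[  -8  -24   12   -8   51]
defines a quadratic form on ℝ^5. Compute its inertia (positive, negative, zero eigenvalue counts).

Answer: (3, 2, 0)

Derivation:
step 0: pivot 9 → sign +
step 1: pivot 107/9 → sign +
step 2: pivot -3/107 → sign −
step 3: pivot -2 → sign −
step 4: pivot 3 → sign +
signature = (3, 2, 0)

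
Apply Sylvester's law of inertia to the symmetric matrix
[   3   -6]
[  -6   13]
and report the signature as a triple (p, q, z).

step 0: pivot 3 → sign +
step 1: pivot 1 → sign +
signature = (2, 0, 0)

Answer: (2, 0, 0)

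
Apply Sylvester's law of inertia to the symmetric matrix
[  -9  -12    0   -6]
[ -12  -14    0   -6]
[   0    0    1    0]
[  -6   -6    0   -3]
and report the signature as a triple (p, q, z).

step 0: pivot -9 → sign −
step 1: pivot 2 → sign +
step 2: pivot 1 → sign +
step 3: pivot -1 → sign −
signature = (2, 2, 0)

Answer: (2, 2, 0)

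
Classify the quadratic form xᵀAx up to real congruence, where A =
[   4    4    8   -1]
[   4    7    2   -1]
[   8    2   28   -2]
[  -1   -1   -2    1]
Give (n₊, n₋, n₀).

step 0: pivot 4 → sign +
step 1: pivot 3 → sign +
step 2: pivot 3/4 → sign +
step 3: row/col 3 already zero → sign 0
signature = (3, 0, 1)

Answer: (3, 0, 1)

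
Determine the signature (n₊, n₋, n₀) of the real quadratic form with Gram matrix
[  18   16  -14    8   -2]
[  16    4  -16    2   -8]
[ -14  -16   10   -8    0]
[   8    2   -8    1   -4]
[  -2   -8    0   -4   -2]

Answer: (3, 1, 1)

Derivation:
step 0: pivot 18 → sign +
step 1: pivot -92/9 → sign −
step 2: pivot 8/23 → sign +
step 3: pivot 1/2 → sign +
step 4: row/col 4 already zero → sign 0
signature = (3, 1, 1)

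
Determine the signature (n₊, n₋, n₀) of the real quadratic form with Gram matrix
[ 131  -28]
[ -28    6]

step 0: pivot 131 → sign +
step 1: pivot 2/131 → sign +
signature = (2, 0, 0)

Answer: (2, 0, 0)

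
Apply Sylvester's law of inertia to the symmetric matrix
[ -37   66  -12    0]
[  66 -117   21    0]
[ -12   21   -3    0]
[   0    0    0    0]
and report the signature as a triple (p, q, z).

Answer: (2, 1, 1)

Derivation:
step 0: pivot -37 → sign −
step 1: pivot 27/37 → sign +
step 2: pivot 2/3 → sign +
step 3: row/col 3 already zero → sign 0
signature = (2, 1, 1)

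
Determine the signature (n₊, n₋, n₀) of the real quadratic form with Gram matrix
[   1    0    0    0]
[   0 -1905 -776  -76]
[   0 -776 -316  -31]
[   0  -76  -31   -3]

step 0: pivot 1 → sign +
step 1: pivot -1905 → sign −
step 2: pivot 196/1905 → sign +
step 3: pivot 3/196 → sign +
signature = (3, 1, 0)

Answer: (3, 1, 0)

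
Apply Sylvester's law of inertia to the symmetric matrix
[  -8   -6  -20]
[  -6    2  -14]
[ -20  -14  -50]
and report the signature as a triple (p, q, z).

Answer: (1, 2, 0)

Derivation:
step 0: pivot -8 → sign −
step 1: pivot 13/2 → sign +
step 2: pivot -2/13 → sign −
signature = (1, 2, 0)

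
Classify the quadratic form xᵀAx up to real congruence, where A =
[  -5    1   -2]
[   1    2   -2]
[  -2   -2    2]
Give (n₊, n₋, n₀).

Answer: (2, 1, 0)

Derivation:
step 0: pivot -5 → sign −
step 1: pivot 11/5 → sign +
step 2: pivot 2/11 → sign +
signature = (2, 1, 0)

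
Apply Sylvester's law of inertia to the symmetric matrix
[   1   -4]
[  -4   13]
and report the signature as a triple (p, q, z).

step 0: pivot 1 → sign +
step 1: pivot -3 → sign −
signature = (1, 1, 0)

Answer: (1, 1, 0)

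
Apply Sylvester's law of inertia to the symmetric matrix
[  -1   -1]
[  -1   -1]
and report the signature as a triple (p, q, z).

Answer: (0, 1, 1)

Derivation:
step 0: pivot -1 → sign −
step 1: row/col 1 already zero → sign 0
signature = (0, 1, 1)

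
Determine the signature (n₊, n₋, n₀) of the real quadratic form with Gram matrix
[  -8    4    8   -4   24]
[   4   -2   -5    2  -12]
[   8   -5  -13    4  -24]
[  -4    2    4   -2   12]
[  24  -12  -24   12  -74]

step 0: pivot -8 → sign −
step 1: pivot -5 → sign −
step 2: pivot 1/5 → sign +
step 3: pivot -2 → sign −
step 4: row/col 4 already zero → sign 0
signature = (1, 3, 1)

Answer: (1, 3, 1)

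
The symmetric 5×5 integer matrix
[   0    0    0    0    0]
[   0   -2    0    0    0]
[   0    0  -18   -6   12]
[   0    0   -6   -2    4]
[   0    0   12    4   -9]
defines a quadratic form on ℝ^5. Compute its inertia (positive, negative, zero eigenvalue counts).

step 0: pivot -2 → sign −
step 1: pivot -18 → sign −
step 2: pivot -1 → sign −
step 3: row/col 3 already zero → sign 0
step 4: row/col 4 already zero → sign 0
signature = (0, 3, 2)

Answer: (0, 3, 2)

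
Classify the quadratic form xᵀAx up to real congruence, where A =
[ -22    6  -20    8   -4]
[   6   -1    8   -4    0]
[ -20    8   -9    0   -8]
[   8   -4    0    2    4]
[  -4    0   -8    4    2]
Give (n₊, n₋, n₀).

step 0: pivot -22 → sign −
step 1: pivot 7/11 → sign +
step 2: pivot -1 → sign −
step 3: pivot -2/7 → sign −
step 4: pivot 2 → sign +
signature = (2, 3, 0)

Answer: (2, 3, 0)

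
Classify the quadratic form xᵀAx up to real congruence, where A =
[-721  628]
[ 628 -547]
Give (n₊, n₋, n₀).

step 0: pivot -721 → sign −
step 1: pivot -3/721 → sign −
signature = (0, 2, 0)

Answer: (0, 2, 0)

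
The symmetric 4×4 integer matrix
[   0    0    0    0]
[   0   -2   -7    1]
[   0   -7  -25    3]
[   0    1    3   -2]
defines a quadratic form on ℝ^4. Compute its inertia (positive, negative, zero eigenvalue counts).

step 0: pivot -2 → sign −
step 1: pivot -1/2 → sign −
step 2: pivot -1 → sign −
step 3: row/col 3 already zero → sign 0
signature = (0, 3, 1)

Answer: (0, 3, 1)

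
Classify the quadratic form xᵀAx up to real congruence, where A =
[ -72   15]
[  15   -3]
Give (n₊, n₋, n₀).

step 0: pivot -72 → sign −
step 1: pivot 1/8 → sign +
signature = (1, 1, 0)

Answer: (1, 1, 0)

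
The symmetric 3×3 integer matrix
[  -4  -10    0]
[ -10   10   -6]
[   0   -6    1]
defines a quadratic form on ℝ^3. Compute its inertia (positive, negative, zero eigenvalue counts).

Answer: (1, 2, 0)

Derivation:
step 0: pivot -4 → sign −
step 1: pivot 35 → sign +
step 2: pivot -1/35 → sign −
signature = (1, 2, 0)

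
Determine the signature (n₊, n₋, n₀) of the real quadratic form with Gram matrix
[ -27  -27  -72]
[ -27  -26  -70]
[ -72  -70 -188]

Answer: (1, 1, 1)

Derivation:
step 0: pivot -27 → sign −
step 1: pivot 1 → sign +
step 2: row/col 2 already zero → sign 0
signature = (1, 1, 1)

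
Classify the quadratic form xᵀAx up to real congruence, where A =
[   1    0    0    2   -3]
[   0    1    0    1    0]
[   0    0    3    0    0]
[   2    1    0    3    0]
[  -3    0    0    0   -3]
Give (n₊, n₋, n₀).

Answer: (4, 1, 0)

Derivation:
step 0: pivot 1 → sign +
step 1: pivot 1 → sign +
step 2: pivot 3 → sign +
step 3: pivot -2 → sign −
step 4: pivot 6 → sign +
signature = (4, 1, 0)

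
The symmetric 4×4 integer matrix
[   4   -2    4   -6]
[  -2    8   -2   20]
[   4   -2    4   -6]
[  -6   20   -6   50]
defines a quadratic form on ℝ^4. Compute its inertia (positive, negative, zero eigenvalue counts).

step 0: pivot 4 → sign +
step 1: pivot 7 → sign +
step 2: pivot -2/7 → sign −
step 3: row/col 3 already zero → sign 0
signature = (2, 1, 1)

Answer: (2, 1, 1)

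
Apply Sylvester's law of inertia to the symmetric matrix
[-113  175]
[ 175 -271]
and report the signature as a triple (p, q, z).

step 0: pivot -113 → sign −
step 1: pivot 2/113 → sign +
signature = (1, 1, 0)

Answer: (1, 1, 0)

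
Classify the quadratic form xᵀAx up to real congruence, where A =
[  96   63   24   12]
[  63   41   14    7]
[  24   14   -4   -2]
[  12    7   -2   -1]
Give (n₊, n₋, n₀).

step 0: pivot 96 → sign +
step 1: pivot -11/32 → sign −
step 2: pivot -12/11 → sign −
step 3: row/col 3 already zero → sign 0
signature = (1, 2, 1)

Answer: (1, 2, 1)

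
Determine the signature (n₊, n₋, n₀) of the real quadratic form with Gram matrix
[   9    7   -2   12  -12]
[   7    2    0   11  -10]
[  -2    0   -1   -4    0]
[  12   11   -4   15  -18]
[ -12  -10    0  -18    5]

Answer: (3, 2, 0)

Derivation:
step 0: pivot 9 → sign +
step 1: pivot -31/9 → sign −
step 2: pivot -23/31 → sign −
step 3: pivot 6/23 → sign +
step 4: pivot 1 → sign +
signature = (3, 2, 0)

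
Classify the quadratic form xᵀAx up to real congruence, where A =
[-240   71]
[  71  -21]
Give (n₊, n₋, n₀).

step 0: pivot -240 → sign −
step 1: pivot 1/240 → sign +
signature = (1, 1, 0)

Answer: (1, 1, 0)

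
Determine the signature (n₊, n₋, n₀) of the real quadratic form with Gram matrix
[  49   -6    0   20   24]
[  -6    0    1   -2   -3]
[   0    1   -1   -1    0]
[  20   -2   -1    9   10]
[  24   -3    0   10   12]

step 0: pivot 49 → sign +
step 1: pivot -36/49 → sign −
step 2: pivot 13/36 → sign +
step 3: pivot 9/13 → sign +
step 4: pivot 2/9 → sign +
signature = (4, 1, 0)

Answer: (4, 1, 0)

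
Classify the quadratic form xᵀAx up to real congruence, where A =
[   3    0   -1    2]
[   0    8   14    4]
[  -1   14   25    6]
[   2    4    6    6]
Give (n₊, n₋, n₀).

Answer: (4, 0, 0)

Derivation:
step 0: pivot 3 → sign +
step 1: pivot 8 → sign +
step 2: pivot 1/6 → sign +
step 3: pivot 2 → sign +
signature = (4, 0, 0)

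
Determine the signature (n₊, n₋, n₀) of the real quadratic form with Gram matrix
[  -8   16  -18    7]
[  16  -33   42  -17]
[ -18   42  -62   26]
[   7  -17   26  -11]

step 0: pivot -8 → sign −
step 1: pivot -1 → sign −
step 2: pivot 29/2 → sign +
step 3: pivot -1/58 → sign −
signature = (1, 3, 0)

Answer: (1, 3, 0)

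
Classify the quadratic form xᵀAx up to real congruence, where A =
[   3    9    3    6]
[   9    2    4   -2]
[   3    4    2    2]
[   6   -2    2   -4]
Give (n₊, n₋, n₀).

Answer: (1, 1, 2)

Derivation:
step 0: pivot 3 → sign +
step 1: pivot -25 → sign −
step 2: row/col 2 already zero → sign 0
step 3: row/col 3 already zero → sign 0
signature = (1, 1, 2)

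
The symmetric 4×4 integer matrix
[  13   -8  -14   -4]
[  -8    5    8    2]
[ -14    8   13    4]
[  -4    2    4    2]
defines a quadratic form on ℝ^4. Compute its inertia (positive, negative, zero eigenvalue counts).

step 0: pivot 13 → sign +
step 1: pivot 1/13 → sign +
step 2: pivot -7 → sign −
step 3: pivot 2/7 → sign +
signature = (3, 1, 0)

Answer: (3, 1, 0)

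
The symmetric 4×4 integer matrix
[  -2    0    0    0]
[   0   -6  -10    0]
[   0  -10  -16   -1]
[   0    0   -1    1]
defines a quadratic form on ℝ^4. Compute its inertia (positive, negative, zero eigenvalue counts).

step 0: pivot -2 → sign −
step 1: pivot -6 → sign −
step 2: pivot 2/3 → sign +
step 3: pivot -1/2 → sign −
signature = (1, 3, 0)

Answer: (1, 3, 0)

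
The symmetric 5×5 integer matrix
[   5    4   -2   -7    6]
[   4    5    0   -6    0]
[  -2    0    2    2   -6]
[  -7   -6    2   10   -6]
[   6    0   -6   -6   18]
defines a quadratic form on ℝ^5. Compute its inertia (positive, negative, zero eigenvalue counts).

Answer: (3, 1, 1)

Derivation:
step 0: pivot 5 → sign +
step 1: pivot 9/5 → sign +
step 2: pivot -2/9 → sign −
step 3: pivot 1 → sign +
step 4: row/col 4 already zero → sign 0
signature = (3, 1, 1)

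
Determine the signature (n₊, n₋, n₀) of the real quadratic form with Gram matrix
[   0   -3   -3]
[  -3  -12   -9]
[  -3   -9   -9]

Answer: (1, 2, 0)

Derivation:
step 0: pivot -12 → sign −
step 1: pivot 3/4 → sign +
step 2: pivot -3 → sign −
signature = (1, 2, 0)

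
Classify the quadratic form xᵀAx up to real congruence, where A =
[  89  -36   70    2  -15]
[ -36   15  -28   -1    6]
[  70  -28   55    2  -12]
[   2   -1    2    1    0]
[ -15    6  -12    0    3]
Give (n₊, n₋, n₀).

Answer: (4, 1, 0)

Derivation:
step 0: pivot 89 → sign +
step 1: pivot 39/89 → sign +
step 2: pivot -11/39 → sign −
step 3: pivot 2 → sign +
step 4: pivot 6/11 → sign +
signature = (4, 1, 0)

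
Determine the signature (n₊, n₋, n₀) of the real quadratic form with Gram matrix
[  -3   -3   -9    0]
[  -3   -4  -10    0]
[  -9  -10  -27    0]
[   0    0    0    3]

step 0: pivot -3 → sign −
step 1: pivot -1 → sign −
step 2: pivot 1 → sign +
step 3: pivot 3 → sign +
signature = (2, 2, 0)

Answer: (2, 2, 0)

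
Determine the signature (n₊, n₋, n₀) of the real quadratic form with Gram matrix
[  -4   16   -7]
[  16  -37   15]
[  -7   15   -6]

step 0: pivot -4 → sign −
step 1: pivot 27 → sign +
step 2: pivot -1/108 → sign −
signature = (1, 2, 0)

Answer: (1, 2, 0)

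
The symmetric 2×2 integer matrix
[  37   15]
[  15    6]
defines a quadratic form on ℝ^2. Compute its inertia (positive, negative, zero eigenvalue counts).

Answer: (1, 1, 0)

Derivation:
step 0: pivot 37 → sign +
step 1: pivot -3/37 → sign −
signature = (1, 1, 0)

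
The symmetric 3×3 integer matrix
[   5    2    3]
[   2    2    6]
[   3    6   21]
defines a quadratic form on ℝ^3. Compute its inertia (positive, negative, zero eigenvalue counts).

Answer: (2, 0, 1)

Derivation:
step 0: pivot 5 → sign +
step 1: pivot 6/5 → sign +
step 2: row/col 2 already zero → sign 0
signature = (2, 0, 1)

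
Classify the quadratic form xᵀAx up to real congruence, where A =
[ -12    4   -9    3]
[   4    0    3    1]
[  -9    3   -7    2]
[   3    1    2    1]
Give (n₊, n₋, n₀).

step 0: pivot -12 → sign −
step 1: pivot 4/3 → sign +
step 2: pivot -1/4 → sign −
step 3: pivot -1 → sign −
signature = (1, 3, 0)

Answer: (1, 3, 0)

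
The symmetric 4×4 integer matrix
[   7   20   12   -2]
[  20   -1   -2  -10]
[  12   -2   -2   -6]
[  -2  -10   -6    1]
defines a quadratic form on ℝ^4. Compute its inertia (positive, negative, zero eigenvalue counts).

Answer: (3, 1, 0)

Derivation:
step 0: pivot 7 → sign +
step 1: pivot -407/7 → sign −
step 2: pivot 30/407 → sign +
step 3: pivot 3/5 → sign +
signature = (3, 1, 0)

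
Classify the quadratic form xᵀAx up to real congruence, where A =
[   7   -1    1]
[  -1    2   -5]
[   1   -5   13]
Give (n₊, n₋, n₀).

Answer: (3, 0, 0)

Derivation:
step 0: pivot 7 → sign +
step 1: pivot 13/7 → sign +
step 2: pivot 2/13 → sign +
signature = (3, 0, 0)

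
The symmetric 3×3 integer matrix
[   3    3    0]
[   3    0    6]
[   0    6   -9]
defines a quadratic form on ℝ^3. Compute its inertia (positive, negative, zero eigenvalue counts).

step 0: pivot 3 → sign +
step 1: pivot -3 → sign −
step 2: pivot 3 → sign +
signature = (2, 1, 0)

Answer: (2, 1, 0)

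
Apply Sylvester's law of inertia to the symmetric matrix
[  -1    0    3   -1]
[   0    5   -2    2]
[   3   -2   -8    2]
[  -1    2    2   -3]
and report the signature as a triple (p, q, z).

Answer: (2, 2, 0)

Derivation:
step 0: pivot -1 → sign −
step 1: pivot 5 → sign +
step 2: pivot 1/5 → sign +
step 3: pivot -3 → sign −
signature = (2, 2, 0)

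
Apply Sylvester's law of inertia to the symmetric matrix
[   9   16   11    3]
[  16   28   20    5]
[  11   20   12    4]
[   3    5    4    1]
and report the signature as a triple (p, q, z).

step 0: pivot 9 → sign +
step 1: pivot -4/9 → sign −
step 2: pivot -1 → sign −
step 3: pivot 1/4 → sign +
signature = (2, 2, 0)

Answer: (2, 2, 0)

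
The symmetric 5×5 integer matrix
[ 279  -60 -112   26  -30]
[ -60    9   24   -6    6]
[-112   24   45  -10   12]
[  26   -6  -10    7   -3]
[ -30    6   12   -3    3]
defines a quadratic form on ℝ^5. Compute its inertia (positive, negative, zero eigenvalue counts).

Answer: (2, 2, 1)

Derivation:
step 0: pivot 279 → sign +
step 1: pivot -121/31 → sign −
step 2: pivot 5/121 → sign +
step 3: pivot -1/5 → sign −
step 4: row/col 4 already zero → sign 0
signature = (2, 2, 1)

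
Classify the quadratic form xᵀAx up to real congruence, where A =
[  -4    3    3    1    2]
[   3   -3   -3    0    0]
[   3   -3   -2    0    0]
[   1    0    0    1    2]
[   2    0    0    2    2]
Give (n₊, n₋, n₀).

step 0: pivot -4 → sign −
step 1: pivot -3/4 → sign −
step 2: pivot 1 → sign +
step 3: pivot 2 → sign +
step 4: pivot -2 → sign −
signature = (2, 3, 0)

Answer: (2, 3, 0)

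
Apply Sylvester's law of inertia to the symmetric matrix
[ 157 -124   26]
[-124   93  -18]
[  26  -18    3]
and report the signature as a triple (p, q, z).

Answer: (1, 2, 0)

Derivation:
step 0: pivot 157 → sign +
step 1: pivot -775/157 → sign −
step 2: pivot -3/775 → sign −
signature = (1, 2, 0)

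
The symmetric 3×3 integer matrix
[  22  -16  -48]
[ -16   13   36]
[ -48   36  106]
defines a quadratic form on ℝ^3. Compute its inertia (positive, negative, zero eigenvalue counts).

step 0: pivot 22 → sign +
step 1: pivot 15/11 → sign +
step 2: pivot 2/5 → sign +
signature = (3, 0, 0)

Answer: (3, 0, 0)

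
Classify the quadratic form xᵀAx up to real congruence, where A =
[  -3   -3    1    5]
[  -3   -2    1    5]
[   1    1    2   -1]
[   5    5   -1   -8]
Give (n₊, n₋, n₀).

Answer: (3, 1, 0)

Derivation:
step 0: pivot -3 → sign −
step 1: pivot 1 → sign +
step 2: pivot 7/3 → sign +
step 3: pivot 1/7 → sign +
signature = (3, 1, 0)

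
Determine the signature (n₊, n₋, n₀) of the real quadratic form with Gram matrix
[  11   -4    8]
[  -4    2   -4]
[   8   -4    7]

step 0: pivot 11 → sign +
step 1: pivot 6/11 → sign +
step 2: pivot -1 → sign −
signature = (2, 1, 0)

Answer: (2, 1, 0)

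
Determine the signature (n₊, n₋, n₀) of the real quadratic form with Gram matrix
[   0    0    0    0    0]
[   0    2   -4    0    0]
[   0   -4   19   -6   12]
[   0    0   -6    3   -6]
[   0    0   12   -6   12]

Answer: (2, 1, 2)

Derivation:
step 0: pivot 2 → sign +
step 1: pivot 11 → sign +
step 2: pivot -3/11 → sign −
step 3: row/col 3 already zero → sign 0
step 4: row/col 4 already zero → sign 0
signature = (2, 1, 2)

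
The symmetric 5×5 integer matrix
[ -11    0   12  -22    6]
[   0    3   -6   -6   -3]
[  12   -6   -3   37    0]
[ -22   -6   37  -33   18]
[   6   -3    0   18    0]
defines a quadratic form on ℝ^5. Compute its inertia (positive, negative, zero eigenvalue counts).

Answer: (2, 3, 0)

Derivation:
step 0: pivot -11 → sign −
step 1: pivot 3 → sign +
step 2: pivot -21/11 → sign −
step 3: pivot -10/21 → sign −
step 4: pivot 3/5 → sign +
signature = (2, 3, 0)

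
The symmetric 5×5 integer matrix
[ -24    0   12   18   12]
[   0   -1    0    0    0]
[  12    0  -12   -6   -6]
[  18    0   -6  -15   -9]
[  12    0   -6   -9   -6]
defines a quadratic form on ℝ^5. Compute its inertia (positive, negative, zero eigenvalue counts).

step 0: pivot -24 → sign −
step 1: pivot -1 → sign −
step 2: pivot -6 → sign −
step 3: row/col 3 already zero → sign 0
step 4: row/col 4 already zero → sign 0
signature = (0, 3, 2)

Answer: (0, 3, 2)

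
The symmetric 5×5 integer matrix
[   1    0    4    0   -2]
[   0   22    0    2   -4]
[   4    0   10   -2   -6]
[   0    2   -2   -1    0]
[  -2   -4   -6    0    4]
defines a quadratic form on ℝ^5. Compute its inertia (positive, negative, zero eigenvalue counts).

Answer: (3, 2, 0)

Derivation:
step 0: pivot 1 → sign +
step 1: pivot 22 → sign +
step 2: pivot -6 → sign −
step 3: pivot -17/33 → sign −
step 4: pivot 2/17 → sign +
signature = (3, 2, 0)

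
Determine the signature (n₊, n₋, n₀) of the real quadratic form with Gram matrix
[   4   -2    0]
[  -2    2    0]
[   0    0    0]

step 0: pivot 4 → sign +
step 1: pivot 1 → sign +
step 2: row/col 2 already zero → sign 0
signature = (2, 0, 1)

Answer: (2, 0, 1)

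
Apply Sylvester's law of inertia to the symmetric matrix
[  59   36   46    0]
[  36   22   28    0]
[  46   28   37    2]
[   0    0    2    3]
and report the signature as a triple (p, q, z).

step 0: pivot 59 → sign +
step 1: pivot 2/59 → sign +
step 2: pivot 1 → sign +
step 3: pivot -1 → sign −
signature = (3, 1, 0)

Answer: (3, 1, 0)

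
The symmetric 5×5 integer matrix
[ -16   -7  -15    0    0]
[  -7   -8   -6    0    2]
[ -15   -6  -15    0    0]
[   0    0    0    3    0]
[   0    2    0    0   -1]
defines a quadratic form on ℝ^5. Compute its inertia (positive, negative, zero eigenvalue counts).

Answer: (1, 4, 0)

Derivation:
step 0: pivot -16 → sign −
step 1: pivot -79/16 → sign −
step 2: pivot -69/79 → sign −
step 3: pivot 3 → sign +
step 4: pivot -3/23 → sign −
signature = (1, 4, 0)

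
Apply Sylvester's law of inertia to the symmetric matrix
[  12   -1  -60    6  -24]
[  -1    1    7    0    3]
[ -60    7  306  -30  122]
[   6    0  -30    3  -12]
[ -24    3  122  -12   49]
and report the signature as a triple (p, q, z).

step 0: pivot 12 → sign +
step 1: pivot 11/12 → sign +
step 2: pivot 18/11 → sign +
step 3: pivot -1 → sign −
step 4: pivot 1/3 → sign +
signature = (4, 1, 0)

Answer: (4, 1, 0)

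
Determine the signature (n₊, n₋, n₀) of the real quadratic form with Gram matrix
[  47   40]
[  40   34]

step 0: pivot 47 → sign +
step 1: pivot -2/47 → sign −
signature = (1, 1, 0)

Answer: (1, 1, 0)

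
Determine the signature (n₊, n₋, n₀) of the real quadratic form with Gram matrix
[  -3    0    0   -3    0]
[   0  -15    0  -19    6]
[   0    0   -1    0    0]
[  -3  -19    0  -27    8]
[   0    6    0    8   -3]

step 0: pivot -3 → sign −
step 1: pivot -15 → sign −
step 2: pivot -1 → sign −
step 3: pivot 1/15 → sign +
step 4: pivot -3 → sign −
signature = (1, 4, 0)

Answer: (1, 4, 0)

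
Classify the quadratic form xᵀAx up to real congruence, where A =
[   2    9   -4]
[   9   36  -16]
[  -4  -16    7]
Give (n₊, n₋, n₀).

step 0: pivot 2 → sign +
step 1: pivot -9/2 → sign −
step 2: pivot -1/9 → sign −
signature = (1, 2, 0)

Answer: (1, 2, 0)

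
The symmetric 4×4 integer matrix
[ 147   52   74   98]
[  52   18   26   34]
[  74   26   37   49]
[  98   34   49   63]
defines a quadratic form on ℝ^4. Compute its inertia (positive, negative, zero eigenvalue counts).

step 0: pivot 147 → sign +
step 1: pivot -58/147 → sign −
step 2: pivot -5/29 → sign −
step 3: pivot -6/5 → sign −
signature = (1, 3, 0)

Answer: (1, 3, 0)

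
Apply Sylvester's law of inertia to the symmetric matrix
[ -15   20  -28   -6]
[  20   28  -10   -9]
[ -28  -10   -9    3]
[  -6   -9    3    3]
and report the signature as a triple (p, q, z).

step 0: pivot -15 → sign −
step 1: pivot 164/3 → sign +
step 2: pivot 468/205 → sign +
step 3: pivot -1/208 → sign −
signature = (2, 2, 0)

Answer: (2, 2, 0)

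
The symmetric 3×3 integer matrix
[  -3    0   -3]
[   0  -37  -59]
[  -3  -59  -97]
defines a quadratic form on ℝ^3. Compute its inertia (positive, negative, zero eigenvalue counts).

Answer: (1, 2, 0)

Derivation:
step 0: pivot -3 → sign −
step 1: pivot -37 → sign −
step 2: pivot 3/37 → sign +
signature = (1, 2, 0)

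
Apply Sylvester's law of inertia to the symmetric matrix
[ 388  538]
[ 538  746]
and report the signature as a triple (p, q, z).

step 0: pivot 388 → sign +
step 1: pivot 1/97 → sign +
signature = (2, 0, 0)

Answer: (2, 0, 0)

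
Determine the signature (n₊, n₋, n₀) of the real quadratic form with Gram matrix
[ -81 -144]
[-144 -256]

step 0: pivot -81 → sign −
step 1: row/col 1 already zero → sign 0
signature = (0, 1, 1)

Answer: (0, 1, 1)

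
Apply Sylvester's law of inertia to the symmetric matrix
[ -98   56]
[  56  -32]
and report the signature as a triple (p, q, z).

Answer: (0, 1, 1)

Derivation:
step 0: pivot -98 → sign −
step 1: row/col 1 already zero → sign 0
signature = (0, 1, 1)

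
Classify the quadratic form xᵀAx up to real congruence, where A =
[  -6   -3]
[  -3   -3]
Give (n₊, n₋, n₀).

step 0: pivot -6 → sign −
step 1: pivot -3/2 → sign −
signature = (0, 2, 0)

Answer: (0, 2, 0)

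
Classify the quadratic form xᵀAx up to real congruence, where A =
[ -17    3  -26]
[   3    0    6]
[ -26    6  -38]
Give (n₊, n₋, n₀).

step 0: pivot -17 → sign −
step 1: pivot 9/17 → sign +
step 2: pivot -2 → sign −
signature = (1, 2, 0)

Answer: (1, 2, 0)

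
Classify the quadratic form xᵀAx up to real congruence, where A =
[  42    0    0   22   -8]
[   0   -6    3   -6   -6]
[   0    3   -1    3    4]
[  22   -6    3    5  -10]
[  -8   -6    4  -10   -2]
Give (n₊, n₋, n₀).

step 0: pivot 42 → sign +
step 1: pivot -6 → sign −
step 2: pivot 1/2 → sign +
step 3: pivot -11/21 → sign −
step 4: pivot 6/11 → sign +
signature = (3, 2, 0)

Answer: (3, 2, 0)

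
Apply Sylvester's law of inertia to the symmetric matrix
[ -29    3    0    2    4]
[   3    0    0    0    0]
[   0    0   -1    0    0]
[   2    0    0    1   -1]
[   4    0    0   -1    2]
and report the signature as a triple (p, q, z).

step 0: pivot -29 → sign −
step 1: pivot 9/29 → sign +
step 2: pivot -1 → sign −
step 3: pivot 1 → sign +
step 4: pivot 1 → sign +
signature = (3, 2, 0)

Answer: (3, 2, 0)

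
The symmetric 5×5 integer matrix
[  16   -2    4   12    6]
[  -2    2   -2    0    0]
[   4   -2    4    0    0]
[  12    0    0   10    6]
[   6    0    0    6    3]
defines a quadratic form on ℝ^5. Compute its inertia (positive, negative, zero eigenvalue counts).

step 0: pivot 16 → sign +
step 1: pivot 7/4 → sign +
step 2: pivot 12/7 → sign +
step 3: pivot -2 → sign −
step 4: row/col 4 already zero → sign 0
signature = (3, 1, 1)

Answer: (3, 1, 1)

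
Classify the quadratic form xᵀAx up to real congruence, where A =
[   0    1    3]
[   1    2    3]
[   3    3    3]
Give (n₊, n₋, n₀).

Answer: (2, 1, 0)

Derivation:
step 0: pivot 2 → sign +
step 1: pivot -1/2 → sign −
step 2: pivot 3 → sign +
signature = (2, 1, 0)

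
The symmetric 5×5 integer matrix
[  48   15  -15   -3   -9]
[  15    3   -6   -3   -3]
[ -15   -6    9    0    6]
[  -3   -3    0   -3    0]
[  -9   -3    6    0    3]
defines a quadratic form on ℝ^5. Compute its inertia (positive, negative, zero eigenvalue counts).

Answer: (2, 2, 1)

Derivation:
step 0: pivot 48 → sign +
step 1: pivot -27/16 → sign −
step 2: pivot 16/3 → sign +
step 3: pivot -3/4 → sign −
step 4: row/col 4 already zero → sign 0
signature = (2, 2, 1)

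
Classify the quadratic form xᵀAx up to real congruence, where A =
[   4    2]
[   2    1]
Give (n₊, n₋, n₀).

Answer: (1, 0, 1)

Derivation:
step 0: pivot 4 → sign +
step 1: row/col 1 already zero → sign 0
signature = (1, 0, 1)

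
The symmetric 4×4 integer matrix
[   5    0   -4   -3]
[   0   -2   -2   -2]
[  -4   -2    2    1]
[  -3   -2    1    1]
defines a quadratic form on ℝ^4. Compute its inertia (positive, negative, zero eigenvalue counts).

step 0: pivot 5 → sign +
step 1: pivot -2 → sign −
step 2: pivot 4/5 → sign +
step 3: pivot 3/4 → sign +
signature = (3, 1, 0)

Answer: (3, 1, 0)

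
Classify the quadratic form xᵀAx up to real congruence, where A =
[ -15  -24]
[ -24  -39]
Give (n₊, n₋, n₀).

Answer: (0, 2, 0)

Derivation:
step 0: pivot -15 → sign −
step 1: pivot -3/5 → sign −
signature = (0, 2, 0)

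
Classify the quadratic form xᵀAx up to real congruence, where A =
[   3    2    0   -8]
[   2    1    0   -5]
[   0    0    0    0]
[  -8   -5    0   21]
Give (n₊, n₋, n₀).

Answer: (1, 1, 2)

Derivation:
step 0: pivot 3 → sign +
step 1: pivot -1/3 → sign −
step 2: row/col 2 already zero → sign 0
step 3: row/col 3 already zero → sign 0
signature = (1, 1, 2)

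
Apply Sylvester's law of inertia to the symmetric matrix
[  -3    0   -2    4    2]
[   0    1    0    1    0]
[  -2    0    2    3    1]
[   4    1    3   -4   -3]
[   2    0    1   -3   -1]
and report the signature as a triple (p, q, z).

Answer: (3, 1, 1)

Derivation:
step 0: pivot -3 → sign −
step 1: pivot 1 → sign +
step 2: pivot 10/3 → sign +
step 3: pivot 3/10 → sign +
step 4: row/col 4 already zero → sign 0
signature = (3, 1, 1)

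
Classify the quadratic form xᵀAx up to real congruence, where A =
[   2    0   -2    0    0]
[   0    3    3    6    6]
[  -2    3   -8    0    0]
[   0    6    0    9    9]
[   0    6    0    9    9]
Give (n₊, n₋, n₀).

step 0: pivot 2 → sign +
step 1: pivot 3 → sign +
step 2: pivot -13 → sign −
step 3: pivot -3/13 → sign −
step 4: row/col 4 already zero → sign 0
signature = (2, 2, 1)

Answer: (2, 2, 1)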